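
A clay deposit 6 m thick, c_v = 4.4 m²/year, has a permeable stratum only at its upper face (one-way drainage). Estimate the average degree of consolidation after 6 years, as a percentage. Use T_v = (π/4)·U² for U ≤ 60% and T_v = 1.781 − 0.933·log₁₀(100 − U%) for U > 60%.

U ≈ 86.7 %

Drainage path length: H_d = H = 6 m (single drainage).
T_v = c_v·t/H_d² = 4.4×6/6² = 0.73333.
T_v = 0.73333 corresponds to the U > 60% branch:
U = 1 − 10^((1.781 − T_v)/0.933)/100 = 0.8673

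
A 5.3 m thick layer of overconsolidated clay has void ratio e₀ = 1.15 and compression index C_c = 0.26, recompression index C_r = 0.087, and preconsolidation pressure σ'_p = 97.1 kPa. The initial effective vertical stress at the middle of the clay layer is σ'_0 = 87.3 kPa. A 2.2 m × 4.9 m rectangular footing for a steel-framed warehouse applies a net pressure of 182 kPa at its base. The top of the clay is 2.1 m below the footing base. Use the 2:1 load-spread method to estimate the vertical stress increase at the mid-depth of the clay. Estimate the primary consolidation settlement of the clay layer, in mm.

S_c ≈ 60.7 mm

Mid-depth of clay below the footing base: z = 2.1 + 5.3/2 = 4.75 m.
Stress increase at mid-clay by the 2:1 spreading method:
Δσ = qBL/((B+z)(L+z)) = 182×2.2×4.9/((2.2+4.75)(4.9+4.75)) = 29.254 kPa
Final effective stress: σ'_f = 87.3 + 29.254 = 116.55 kPa.
σ'_f = 116.55 > σ'_p = 97.1 kPa, so the stress path crosses the preconsolidation pressure — recompression up to σ'_p, then virgin compression beyond:
S_c = H/(1+e₀)·[C_r·log₁₀(σ'_p/σ'_0) + C_c·log₁₀(σ'_f/σ'_p)]
    = 5.3/2.15 × [0.087×log₁₀(97.1/87.3) + 0.26×log₁₀(116.55/97.1)]
    = 2.4651 × [0.0040198 + 0.020616] = 0.06073 m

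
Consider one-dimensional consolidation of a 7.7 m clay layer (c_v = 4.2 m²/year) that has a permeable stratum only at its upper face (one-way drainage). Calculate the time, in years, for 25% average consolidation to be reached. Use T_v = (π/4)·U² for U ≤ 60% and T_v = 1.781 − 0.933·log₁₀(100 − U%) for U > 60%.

t ≈ 0.693 years

Drainage path length: H_d = H = 7.7 m (single drainage).
U ≤ 60%: T_v = (π/4)·U² = (π/4)×0.25² = 0.049087.
t = T_v·H_d²/c_v = 0.049087×7.7²/4.2 = 0.6929 years.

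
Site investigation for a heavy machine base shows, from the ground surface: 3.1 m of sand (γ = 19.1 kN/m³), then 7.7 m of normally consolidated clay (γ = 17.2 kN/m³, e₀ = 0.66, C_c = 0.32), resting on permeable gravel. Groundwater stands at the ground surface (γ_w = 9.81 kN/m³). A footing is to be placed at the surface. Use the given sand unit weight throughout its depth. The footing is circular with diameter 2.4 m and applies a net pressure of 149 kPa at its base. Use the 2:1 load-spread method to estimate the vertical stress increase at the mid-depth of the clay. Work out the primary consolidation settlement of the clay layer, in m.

Mid-depth of clay below the ground surface: z = 3.1 + 7.7/2 = 6.95 m.
Total vertical stress at mid-clay: σ_v = 19.1×3.1 + 17.2×3.85 = 125.43 kPa.
Pore pressure: u = 9.81×(6.95 − 0) = 68.18 kPa.
Initial effective stress: σ'_0 = σ_v − u = 125.43 − 68.18 = 57.25 kPa.
Stress increase at mid-clay by the 2:1 spreading method:
Δσ ≈ qD²/(D+z)² = 149×2.4²/(2.4+6.95)² = 9.8172 kPa
Final effective stress: σ'_f = σ'_0 + Δσ = 57.25 + 9.8172 = 67.067 kPa.
Normally consolidated clay, so the full stress increment lies on the virgin compression line:
S_c = C_c·H/(1+e₀)·log₁₀(σ'_f/σ'_0) = 0.32×7.7/(1+0.66)×log₁₀(67.067/57.25)
    = 1.4843 × 0.068733 = 0.102 m

S_c ≈ 0.102 m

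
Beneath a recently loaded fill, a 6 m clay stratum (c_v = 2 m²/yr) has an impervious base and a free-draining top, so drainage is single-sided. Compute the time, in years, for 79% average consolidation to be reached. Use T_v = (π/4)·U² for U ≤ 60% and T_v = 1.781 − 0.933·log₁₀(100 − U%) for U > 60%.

Drainage path length: H_d = H = 6 m (single drainage).
U > 60%: T_v = 1.781 − 0.933·log₁₀(100 − 79) = 0.54737.
t = T_v·H_d²/c_v = 0.54737×6²/2 = 9.853 years.

t ≈ 9.85 years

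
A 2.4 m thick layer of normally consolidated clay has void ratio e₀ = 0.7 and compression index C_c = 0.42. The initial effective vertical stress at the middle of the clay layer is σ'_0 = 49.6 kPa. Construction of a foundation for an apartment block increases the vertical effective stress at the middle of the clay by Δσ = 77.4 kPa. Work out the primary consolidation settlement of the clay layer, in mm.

Final effective stress: σ'_f = σ'_0 + Δσ = 49.6 + 77.4 = 127 kPa.
Normally consolidated clay, so the full stress increment lies on the virgin compression line:
S_c = C_c·H/(1+e₀)·log₁₀(σ'_f/σ'_0) = 0.42×2.4/(1+0.7)×log₁₀(127/49.6)
    = 0.59294 × 0.40832 = 0.2421 m

S_c ≈ 242 mm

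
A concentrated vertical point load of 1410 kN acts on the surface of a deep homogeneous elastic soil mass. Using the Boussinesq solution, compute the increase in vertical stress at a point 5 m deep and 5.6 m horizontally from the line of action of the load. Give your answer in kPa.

Boussinesq vertical stress below a point load on an elastic half-space:
Δσ_z = 3P/(2πz²) · [1 + (r/z)²]^(−5/2)
r/z = 5.6/5 = 1.12; [1+(r/z)²]^(−5/2) = 0.13105.
Δσ_z = 3×1410/(2π×5²) × 0.13105 = 26.929 × 0.13105 = 3.529 kPa

Δσ_z ≈ 3.53 kPa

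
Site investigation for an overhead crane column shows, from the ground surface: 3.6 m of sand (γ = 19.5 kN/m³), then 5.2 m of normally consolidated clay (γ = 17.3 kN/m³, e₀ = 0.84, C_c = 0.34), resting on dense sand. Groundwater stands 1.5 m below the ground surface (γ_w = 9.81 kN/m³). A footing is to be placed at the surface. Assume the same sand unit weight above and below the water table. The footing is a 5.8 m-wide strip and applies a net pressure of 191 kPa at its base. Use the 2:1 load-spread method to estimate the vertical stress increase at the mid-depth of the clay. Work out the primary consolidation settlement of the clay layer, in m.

Mid-depth of clay below the ground surface: z = 3.6 + 5.2/2 = 6.2 m.
Total vertical stress at mid-clay: σ_v = 19.5×3.6 + 17.3×2.6 = 115.18 kPa.
Pore pressure: u = 9.81×(6.2 − 1.5) = 46.107 kPa.
Initial effective stress: σ'_0 = σ_v − u = 115.18 − 46.107 = 69.073 kPa.
Stress increase at mid-clay by the 2:1 spreading method:
Δσ = qB/(B+z) = 191×5.8/(5.8+6.2) = 92.317 kPa
Final effective stress: σ'_f = σ'_0 + Δσ = 69.073 + 92.317 = 161.39 kPa.
Normally consolidated clay, so the full stress increment lies on the virgin compression line:
S_c = C_c·H/(1+e₀)·log₁₀(σ'_f/σ'_0) = 0.34×5.2/(1+0.84)×log₁₀(161.39/69.073)
    = 0.96087 × 0.36857 = 0.3541 m

S_c ≈ 0.354 m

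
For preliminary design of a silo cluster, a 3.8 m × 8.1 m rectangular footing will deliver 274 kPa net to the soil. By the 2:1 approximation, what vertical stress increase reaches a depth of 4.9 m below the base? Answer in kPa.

Δσ_z ≈ 74.6 kPa

By the 2:1 method the load spreads at 1 horizontal : 2 vertical, so at depth z the loaded area has grown by z in each plan dimension:
Δσ = qBL/((B+z)(L+z)) = 274×3.8×8.1/((3.8+4.9)(8.1+4.9)) = 74.569 kPa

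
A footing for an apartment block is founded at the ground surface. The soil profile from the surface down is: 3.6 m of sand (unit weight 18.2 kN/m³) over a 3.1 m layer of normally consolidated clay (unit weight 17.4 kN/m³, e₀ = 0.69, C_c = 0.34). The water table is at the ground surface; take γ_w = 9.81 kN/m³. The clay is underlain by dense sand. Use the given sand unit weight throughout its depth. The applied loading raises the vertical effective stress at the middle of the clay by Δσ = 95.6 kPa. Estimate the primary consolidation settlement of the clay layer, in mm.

S_c ≈ 322 mm

Mid-depth of clay below the ground surface: z = 3.6 + 3.1/2 = 5.15 m.
Total vertical stress at mid-clay: σ_v = 18.2×3.6 + 17.4×1.55 = 92.49 kPa.
Pore pressure: u = 9.81×(5.15 − 0) = 50.522 kPa.
Initial effective stress: σ'_0 = σ_v − u = 92.49 − 50.522 = 41.968 kPa.
Final effective stress: σ'_f = σ'_0 + Δσ = 41.968 + 95.6 = 137.57 kPa.
Normally consolidated clay, so the full stress increment lies on the virgin compression line:
S_c = C_c·H/(1+e₀)·log₁₀(σ'_f/σ'_0) = 0.34×3.1/(1+0.69)×log₁₀(137.57/41.968)
    = 0.62367 × 0.51561 = 0.3216 m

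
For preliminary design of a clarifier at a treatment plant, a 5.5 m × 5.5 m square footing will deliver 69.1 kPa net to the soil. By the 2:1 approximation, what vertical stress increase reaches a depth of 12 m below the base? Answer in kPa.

By the 2:1 method the load spreads at 1 horizontal : 2 vertical, so at depth z the loaded area has grown by z in each plan dimension:
Δσ = qBL/((B+z)(L+z)) = 69.1×5.5×5.5/((5.5+12)(5.5+12)) = 6.8254 kPa

Δσ_z ≈ 6.83 kPa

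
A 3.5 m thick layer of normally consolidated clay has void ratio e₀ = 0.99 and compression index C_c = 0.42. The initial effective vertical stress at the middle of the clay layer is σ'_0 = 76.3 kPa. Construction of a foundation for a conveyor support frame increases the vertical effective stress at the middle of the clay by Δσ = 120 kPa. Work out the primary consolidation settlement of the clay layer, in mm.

S_c ≈ 303 mm

Final effective stress: σ'_f = σ'_0 + Δσ = 76.3 + 120 = 196.3 kPa.
Normally consolidated clay, so the full stress increment lies on the virgin compression line:
S_c = C_c·H/(1+e₀)·log₁₀(σ'_f/σ'_0) = 0.42×3.5/(1+0.99)×log₁₀(196.3/76.3)
    = 0.73869 × 0.4104 = 0.3032 m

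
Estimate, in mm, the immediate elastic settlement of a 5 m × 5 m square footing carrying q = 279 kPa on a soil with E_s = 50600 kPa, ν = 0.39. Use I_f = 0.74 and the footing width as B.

Immediate (elastic) settlement: S_e = q·B·(1−ν²)/E_s · I_f.
S_e = 279 × 5 × (1 − 0.39²) / 50600 × 0.74
    = 279 × 5 × 0.8479 / 50600 × 0.74
    = 0.0173 m = 17.3 mm

S_e ≈ 17.3 mm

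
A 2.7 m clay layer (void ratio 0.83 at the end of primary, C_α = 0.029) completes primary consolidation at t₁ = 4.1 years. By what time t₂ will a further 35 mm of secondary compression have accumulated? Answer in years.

t₂ ≈ 27 years

S_s = C_α·H/(1+e_p)·log₁₀(t₂/t₁) ⇒ log₁₀(t₂/t₁) = S_s·(1+e_p)/(C_α·H).
log₁₀(t₂/t₁) = 0.035 × (1+0.83) / (0.029×2.7) = 0.818
t₂ = t₁ × 10^0.818 = 4.1 × 6.577 = 26.96 years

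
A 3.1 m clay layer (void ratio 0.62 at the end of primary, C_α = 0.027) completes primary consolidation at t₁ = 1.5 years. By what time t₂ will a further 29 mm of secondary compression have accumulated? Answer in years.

S_s = C_α·H/(1+e_p)·log₁₀(t₂/t₁) ⇒ log₁₀(t₂/t₁) = S_s·(1+e_p)/(C_α·H).
log₁₀(t₂/t₁) = 0.029 × (1+0.62) / (0.027×3.1) = 0.5613
t₂ = t₁ × 10^0.5613 = 1.5 × 3.642 = 5.462 years

t₂ ≈ 5.46 years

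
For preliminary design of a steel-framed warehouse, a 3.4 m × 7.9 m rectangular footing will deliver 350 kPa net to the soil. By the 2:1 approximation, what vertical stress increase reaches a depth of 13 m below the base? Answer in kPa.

By the 2:1 method the load spreads at 1 horizontal : 2 vertical, so at depth z the loaded area has grown by z in each plan dimension:
Δσ = qBL/((B+z)(L+z)) = 350×3.4×7.9/((3.4+13)(7.9+13)) = 27.427 kPa

Δσ_z ≈ 27.4 kPa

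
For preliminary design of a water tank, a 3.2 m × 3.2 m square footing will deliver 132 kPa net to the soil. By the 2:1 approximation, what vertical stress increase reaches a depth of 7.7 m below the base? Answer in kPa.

Δσ_z ≈ 11.4 kPa

By the 2:1 method the load spreads at 1 horizontal : 2 vertical, so at depth z the loaded area has grown by z in each plan dimension:
Δσ = qBL/((B+z)(L+z)) = 132×3.2×3.2/((3.2+7.7)(3.2+7.7)) = 11.377 kPa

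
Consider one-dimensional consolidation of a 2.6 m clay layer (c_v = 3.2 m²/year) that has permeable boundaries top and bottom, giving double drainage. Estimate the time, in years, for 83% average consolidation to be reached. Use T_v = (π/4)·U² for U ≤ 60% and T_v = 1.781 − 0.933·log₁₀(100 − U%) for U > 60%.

Drainage path length: H_d = H/2 = 1.3 m (double drainage).
U > 60%: T_v = 1.781 − 0.933·log₁₀(100 − 83) = 0.63299.
t = T_v·H_d²/c_v = 0.63299×1.3²/3.2 = 0.3343 years.

t ≈ 0.334 years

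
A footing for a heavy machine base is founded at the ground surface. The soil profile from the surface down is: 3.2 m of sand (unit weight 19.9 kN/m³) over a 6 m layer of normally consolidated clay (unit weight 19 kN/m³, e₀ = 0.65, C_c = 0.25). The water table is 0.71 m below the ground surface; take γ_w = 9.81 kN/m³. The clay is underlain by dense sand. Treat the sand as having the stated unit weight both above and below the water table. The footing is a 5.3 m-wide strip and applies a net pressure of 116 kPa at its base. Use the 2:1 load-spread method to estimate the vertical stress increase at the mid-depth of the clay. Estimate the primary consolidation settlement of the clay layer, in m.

Mid-depth of clay below the ground surface: z = 3.2 + 6/2 = 6.2 m.
Total vertical stress at mid-clay: σ_v = 19.9×3.2 + 19×3 = 120.68 kPa.
Pore pressure: u = 9.81×(6.2 − 0.71) = 53.857 kPa.
Initial effective stress: σ'_0 = σ_v − u = 120.68 − 53.857 = 66.823 kPa.
Stress increase at mid-clay by the 2:1 spreading method:
Δσ = qB/(B+z) = 116×5.3/(5.3+6.2) = 53.461 kPa
Final effective stress: σ'_f = σ'_0 + Δσ = 66.823 + 53.461 = 120.28 kPa.
Normally consolidated clay, so the full stress increment lies on the virgin compression line:
S_c = C_c·H/(1+e₀)·log₁₀(σ'_f/σ'_0) = 0.25×6/(1+0.65)×log₁₀(120.28/66.823)
    = 0.90909 × 0.25527 = 0.2321 m

S_c ≈ 0.232 m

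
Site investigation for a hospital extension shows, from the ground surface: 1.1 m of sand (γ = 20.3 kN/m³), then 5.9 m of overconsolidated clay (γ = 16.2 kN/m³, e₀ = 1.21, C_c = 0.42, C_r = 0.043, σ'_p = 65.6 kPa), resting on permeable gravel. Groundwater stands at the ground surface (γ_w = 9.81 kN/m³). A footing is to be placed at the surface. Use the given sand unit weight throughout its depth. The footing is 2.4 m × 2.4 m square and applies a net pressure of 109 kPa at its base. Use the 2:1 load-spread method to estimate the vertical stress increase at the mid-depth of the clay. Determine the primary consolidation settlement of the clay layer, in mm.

Mid-depth of clay below the ground surface: z = 1.1 + 5.9/2 = 4.05 m.
Total vertical stress at mid-clay: σ_v = 20.3×1.1 + 16.2×2.95 = 70.12 kPa.
Pore pressure: u = 9.81×(4.05 − 0) = 39.73 kPa.
Initial effective stress: σ'_0 = σ_v − u = 70.12 − 39.73 = 30.39 kPa.
Stress increase at mid-clay by the 2:1 spreading method:
Δσ = qBL/((B+z)(L+z)) = 109×2.4×2.4/((2.4+4.05)(2.4+4.05)) = 15.091 kPa
Final effective stress: σ'_f = 30.39 + 15.091 = 45.481 kPa.
σ'_f = 45.481 ≤ σ'_p = 65.6 kPa, so the clay remains overconsolidated and only the recompression index applies:
S_c = C_r·H/(1+e₀)·log₁₀(σ'_f/σ'_0) = 0.043×5.9/2.21×log₁₀(45.481/30.39)
    = 0.1148 × 0.1751 = 0.0201 m

S_c ≈ 20.1 mm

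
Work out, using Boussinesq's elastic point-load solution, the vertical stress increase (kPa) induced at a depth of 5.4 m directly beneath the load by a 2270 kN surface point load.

Boussinesq vertical stress below a point load on an elastic half-space:
Δσ_z = 3P/(2πz²) · [1 + (r/z)²]^(−5/2)
r/z = 0/5.4 = 0; [1+(r/z)²]^(−5/2) = 1.
Δσ_z = 3×2270/(2π×5.4²) × 1 = 37.169 × 1 = 37.17 kPa

Δσ_z ≈ 37.2 kPa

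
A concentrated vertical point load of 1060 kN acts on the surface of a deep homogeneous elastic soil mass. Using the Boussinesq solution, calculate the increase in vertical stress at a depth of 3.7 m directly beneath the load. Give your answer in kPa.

Boussinesq vertical stress below a point load on an elastic half-space:
Δσ_z = 3P/(2πz²) · [1 + (r/z)²]^(−5/2)
r/z = 0/3.7 = 0; [1+(r/z)²]^(−5/2) = 1.
Δσ_z = 3×1060/(2π×3.7²) × 1 = 36.97 × 1 = 36.97 kPa

Δσ_z ≈ 37 kPa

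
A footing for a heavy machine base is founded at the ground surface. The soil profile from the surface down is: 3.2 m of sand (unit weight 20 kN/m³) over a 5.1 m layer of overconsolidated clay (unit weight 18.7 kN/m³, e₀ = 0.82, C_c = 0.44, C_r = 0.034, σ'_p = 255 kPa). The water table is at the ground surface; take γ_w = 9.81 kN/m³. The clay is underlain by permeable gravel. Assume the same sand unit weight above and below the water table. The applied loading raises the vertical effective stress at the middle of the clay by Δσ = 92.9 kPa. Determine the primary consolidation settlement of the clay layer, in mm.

Mid-depth of clay below the ground surface: z = 3.2 + 5.1/2 = 5.75 m.
Total vertical stress at mid-clay: σ_v = 20×3.2 + 18.7×2.55 = 111.69 kPa.
Pore pressure: u = 9.81×(5.75 − 0) = 56.408 kPa.
Initial effective stress: σ'_0 = σ_v − u = 111.69 − 56.408 = 55.282 kPa.
Final effective stress: σ'_f = 55.282 + 92.9 = 148.18 kPa.
σ'_f = 148.18 ≤ σ'_p = 255 kPa, so the clay remains overconsolidated and only the recompression index applies:
S_c = C_r·H/(1+e₀)·log₁₀(σ'_f/σ'_0) = 0.034×5.1/1.82×log₁₀(148.18/55.282)
    = 0.095275 × 0.42821 = 0.0408 m

S_c ≈ 40.8 mm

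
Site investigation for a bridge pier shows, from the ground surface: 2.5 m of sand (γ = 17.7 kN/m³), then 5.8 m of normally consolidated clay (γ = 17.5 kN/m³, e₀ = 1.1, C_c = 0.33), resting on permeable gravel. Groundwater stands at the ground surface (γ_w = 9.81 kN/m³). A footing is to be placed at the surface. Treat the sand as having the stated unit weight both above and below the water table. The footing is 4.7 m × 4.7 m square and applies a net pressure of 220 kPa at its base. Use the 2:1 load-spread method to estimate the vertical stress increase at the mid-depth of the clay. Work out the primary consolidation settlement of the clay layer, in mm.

Mid-depth of clay below the ground surface: z = 2.5 + 5.8/2 = 5.4 m.
Total vertical stress at mid-clay: σ_v = 17.7×2.5 + 17.5×2.9 = 95 kPa.
Pore pressure: u = 9.81×(5.4 − 0) = 52.974 kPa.
Initial effective stress: σ'_0 = σ_v − u = 95 − 52.974 = 42.026 kPa.
Stress increase at mid-clay by the 2:1 spreading method:
Δσ = qBL/((B+z)(L+z)) = 220×4.7×4.7/((4.7+5.4)(4.7+5.4)) = 47.64 kPa
Final effective stress: σ'_f = σ'_0 + Δσ = 42.026 + 47.64 = 89.666 kPa.
Normally consolidated clay, so the full stress increment lies on the virgin compression line:
S_c = C_c·H/(1+e₀)·log₁₀(σ'_f/σ'_0) = 0.33×5.8/(1+1.1)×log₁₀(89.666/42.026)
    = 0.91143 × 0.32911 = 0.3 m

S_c ≈ 300 mm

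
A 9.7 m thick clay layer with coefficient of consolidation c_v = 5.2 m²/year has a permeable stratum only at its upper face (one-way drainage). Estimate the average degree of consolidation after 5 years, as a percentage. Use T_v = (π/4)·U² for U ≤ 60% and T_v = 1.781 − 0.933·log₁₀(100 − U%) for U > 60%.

U ≈ 59.3 %

Drainage path length: H_d = H = 9.7 m (single drainage).
T_v = c_v·t/H_d² = 5.2×5/9.7² = 0.27633.
T_v = 0.27633 corresponds to the U ≤ 60% branch:
U = √(4T_v/π) = 0.5932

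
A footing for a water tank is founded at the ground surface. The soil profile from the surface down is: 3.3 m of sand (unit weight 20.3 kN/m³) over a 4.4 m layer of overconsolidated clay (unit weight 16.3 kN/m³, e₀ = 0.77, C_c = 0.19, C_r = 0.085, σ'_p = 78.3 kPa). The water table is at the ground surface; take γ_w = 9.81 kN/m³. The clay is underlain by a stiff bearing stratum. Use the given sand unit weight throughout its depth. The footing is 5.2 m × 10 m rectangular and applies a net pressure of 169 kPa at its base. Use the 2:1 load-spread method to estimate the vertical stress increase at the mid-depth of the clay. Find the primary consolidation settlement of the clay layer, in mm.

S_c ≈ 97.2 mm

Mid-depth of clay below the ground surface: z = 3.3 + 4.4/2 = 5.5 m.
Total vertical stress at mid-clay: σ_v = 20.3×3.3 + 16.3×2.2 = 102.85 kPa.
Pore pressure: u = 9.81×(5.5 − 0) = 53.955 kPa.
Initial effective stress: σ'_0 = σ_v − u = 102.85 − 53.955 = 48.895 kPa.
Stress increase at mid-clay by the 2:1 spreading method:
Δσ = qBL/((B+z)(L+z)) = 169×5.2×10/((5.2+5.5)(10+5.5)) = 52.988 kPa
Final effective stress: σ'_f = 48.895 + 52.988 = 101.88 kPa.
σ'_f = 101.88 > σ'_p = 78.3 kPa, so the stress path crosses the preconsolidation pressure — recompression up to σ'_p, then virgin compression beyond:
S_c = H/(1+e₀)·[C_r·log₁₀(σ'_p/σ'_0) + C_c·log₁₀(σ'_f/σ'_p)]
    = 4.4/1.77 × [0.085×log₁₀(78.3/48.895) + 0.19×log₁₀(101.88/78.3)]
    = 2.4859 × [0.017382 + 0.021722] = 0.09721 m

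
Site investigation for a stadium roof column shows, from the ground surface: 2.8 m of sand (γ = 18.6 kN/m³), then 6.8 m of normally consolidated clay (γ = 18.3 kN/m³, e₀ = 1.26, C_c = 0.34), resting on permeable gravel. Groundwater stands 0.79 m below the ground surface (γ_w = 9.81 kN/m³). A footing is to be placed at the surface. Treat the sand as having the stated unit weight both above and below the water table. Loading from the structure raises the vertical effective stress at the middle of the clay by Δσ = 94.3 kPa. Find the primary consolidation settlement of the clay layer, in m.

S_c ≈ 0.414 m

Mid-depth of clay below the ground surface: z = 2.8 + 6.8/2 = 6.2 m.
Total vertical stress at mid-clay: σ_v = 18.6×2.8 + 18.3×3.4 = 114.3 kPa.
Pore pressure: u = 9.81×(6.2 − 0.79) = 53.072 kPa.
Initial effective stress: σ'_0 = σ_v − u = 114.3 − 53.072 = 61.228 kPa.
Final effective stress: σ'_f = σ'_0 + Δσ = 61.228 + 94.3 = 155.53 kPa.
Normally consolidated clay, so the full stress increment lies on the virgin compression line:
S_c = C_c·H/(1+e₀)·log₁₀(σ'_f/σ'_0) = 0.34×6.8/(1+1.26)×log₁₀(155.53/61.228)
    = 1.023 × 0.40486 = 0.4142 m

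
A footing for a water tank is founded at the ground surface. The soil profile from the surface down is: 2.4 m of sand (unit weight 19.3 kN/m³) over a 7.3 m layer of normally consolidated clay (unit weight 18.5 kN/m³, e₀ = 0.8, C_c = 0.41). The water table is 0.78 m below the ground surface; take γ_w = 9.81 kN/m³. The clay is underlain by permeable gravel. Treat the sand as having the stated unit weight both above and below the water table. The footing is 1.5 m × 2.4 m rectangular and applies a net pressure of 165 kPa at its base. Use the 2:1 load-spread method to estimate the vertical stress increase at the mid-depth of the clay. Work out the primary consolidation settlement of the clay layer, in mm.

S_c ≈ 101 mm

Mid-depth of clay below the ground surface: z = 2.4 + 7.3/2 = 6.05 m.
Total vertical stress at mid-clay: σ_v = 19.3×2.4 + 18.5×3.65 = 113.84 kPa.
Pore pressure: u = 9.81×(6.05 − 0.78) = 51.699 kPa.
Initial effective stress: σ'_0 = σ_v − u = 113.84 − 51.699 = 62.141 kPa.
Stress increase at mid-clay by the 2:1 spreading method:
Δσ = qBL/((B+z)(L+z)) = 165×1.5×2.4/((1.5+6.05)(2.4+6.05)) = 9.3107 kPa
Final effective stress: σ'_f = σ'_0 + Δσ = 62.141 + 9.3107 = 71.452 kPa.
Normally consolidated clay, so the full stress increment lies on the virgin compression line:
S_c = C_c·H/(1+e₀)·log₁₀(σ'_f/σ'_0) = 0.41×7.3/(1+0.8)×log₁₀(71.452/62.141)
    = 1.6628 × 0.060636 = 0.1008 m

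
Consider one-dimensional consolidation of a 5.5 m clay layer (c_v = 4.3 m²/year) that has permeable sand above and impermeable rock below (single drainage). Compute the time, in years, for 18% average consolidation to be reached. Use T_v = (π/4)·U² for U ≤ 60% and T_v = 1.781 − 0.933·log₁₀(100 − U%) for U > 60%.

Drainage path length: H_d = H = 5.5 m (single drainage).
U ≤ 60%: T_v = (π/4)·U² = (π/4)×0.18² = 0.025447.
t = T_v·H_d²/c_v = 0.025447×5.5²/4.3 = 0.179 years.

t ≈ 0.179 years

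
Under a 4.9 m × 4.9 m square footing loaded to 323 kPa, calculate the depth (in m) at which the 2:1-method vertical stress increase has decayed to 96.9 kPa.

2:1 spreading — at depth z the loaded area has grown by z in each plan dimension:
qB²/(B+z)² = Δσ_z ⇒ z = B(√(q/Δσ_z) − 1) = 4.9×(√(323/96.9) − 1) = 4.046 m

z ≈ 4.05 m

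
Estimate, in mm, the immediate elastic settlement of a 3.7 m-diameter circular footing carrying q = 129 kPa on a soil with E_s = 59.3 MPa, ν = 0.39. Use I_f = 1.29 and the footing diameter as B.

S_e ≈ 8.8 mm

Immediate (elastic) settlement: S_e = q·B·(1−ν²)/E_s · I_f.
E_s = 59.3 MPa = 59300 kPa.
S_e = 129 × 3.7 × (1 − 0.39²) / 59300 × 1.29
    = 129 × 3.7 × 0.8479 / 59300 × 1.29
    = 0.008804 m = 8.804 mm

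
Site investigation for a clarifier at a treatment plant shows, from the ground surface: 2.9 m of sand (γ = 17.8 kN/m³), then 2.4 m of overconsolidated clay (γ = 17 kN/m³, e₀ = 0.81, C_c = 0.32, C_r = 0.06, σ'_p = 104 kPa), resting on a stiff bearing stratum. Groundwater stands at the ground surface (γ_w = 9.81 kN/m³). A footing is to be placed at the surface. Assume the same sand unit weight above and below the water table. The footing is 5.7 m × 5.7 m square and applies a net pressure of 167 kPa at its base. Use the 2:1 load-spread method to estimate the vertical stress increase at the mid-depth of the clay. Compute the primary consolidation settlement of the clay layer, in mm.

S_c ≈ 35.3 mm

Mid-depth of clay below the ground surface: z = 2.9 + 2.4/2 = 4.1 m.
Total vertical stress at mid-clay: σ_v = 17.8×2.9 + 17×1.2 = 72.02 kPa.
Pore pressure: u = 9.81×(4.1 − 0) = 40.221 kPa.
Initial effective stress: σ'_0 = σ_v − u = 72.02 − 40.221 = 31.799 kPa.
Stress increase at mid-clay by the 2:1 spreading method:
Δσ = qBL/((B+z)(L+z)) = 167×5.7×5.7/((5.7+4.1)(5.7+4.1)) = 56.496 kPa
Final effective stress: σ'_f = 31.799 + 56.496 = 88.295 kPa.
σ'_f = 88.295 ≤ σ'_p = 104 kPa, so the clay remains overconsolidated and only the recompression index applies:
S_c = C_r·H/(1+e₀)·log₁₀(σ'_f/σ'_0) = 0.06×2.4/1.81×log₁₀(88.295/31.799)
    = 0.07956 × 0.44352 = 0.03529 m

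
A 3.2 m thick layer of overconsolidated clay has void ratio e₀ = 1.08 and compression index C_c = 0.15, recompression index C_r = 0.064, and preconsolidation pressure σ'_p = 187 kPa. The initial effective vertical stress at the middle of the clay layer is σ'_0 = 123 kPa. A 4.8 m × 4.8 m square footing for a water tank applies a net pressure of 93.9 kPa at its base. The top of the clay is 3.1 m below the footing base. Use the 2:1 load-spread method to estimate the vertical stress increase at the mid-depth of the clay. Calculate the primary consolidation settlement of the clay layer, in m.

S_c ≈ 0.00761 m

Mid-depth of clay below the footing base: z = 3.1 + 3.2/2 = 4.7 m.
Stress increase at mid-clay by the 2:1 spreading method:
Δσ = qBL/((B+z)(L+z)) = 93.9×4.8×4.8/((4.8+4.7)(4.8+4.7)) = 23.972 kPa
Final effective stress: σ'_f = 123 + 23.972 = 146.97 kPa.
σ'_f = 146.97 ≤ σ'_p = 187 kPa, so the clay remains overconsolidated and only the recompression index applies:
S_c = C_r·H/(1+e₀)·log₁₀(σ'_f/σ'_0) = 0.064×3.2/2.08×log₁₀(146.97/123)
    = 0.098464 × 0.077324 = 0.007614 m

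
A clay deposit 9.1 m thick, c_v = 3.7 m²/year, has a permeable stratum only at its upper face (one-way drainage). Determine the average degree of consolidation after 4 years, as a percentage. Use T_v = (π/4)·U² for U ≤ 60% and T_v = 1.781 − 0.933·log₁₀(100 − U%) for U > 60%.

U ≈ 47.7 %

Drainage path length: H_d = H = 9.1 m (single drainage).
T_v = c_v·t/H_d² = 3.7×4/9.1² = 0.17872.
T_v = 0.17872 corresponds to the U ≤ 60% branch:
U = √(4T_v/π) = 0.477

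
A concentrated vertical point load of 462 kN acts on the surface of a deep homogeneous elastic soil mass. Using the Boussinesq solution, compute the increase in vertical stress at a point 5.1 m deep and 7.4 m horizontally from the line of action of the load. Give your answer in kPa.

Δσ_z ≈ 0.499 kPa

Boussinesq vertical stress below a point load on an elastic half-space:
Δσ_z = 3P/(2πz²) · [1 + (r/z)²]^(−5/2)
r/z = 7.4/5.1 = 1.451; [1+(r/z)²]^(−5/2) = 0.058847.
Δσ_z = 3×462/(2π×5.1²) × 0.058847 = 8.4809 × 0.058847 = 0.4991 kPa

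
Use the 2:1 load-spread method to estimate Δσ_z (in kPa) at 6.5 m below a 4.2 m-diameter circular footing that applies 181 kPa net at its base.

By the 2:1 method the load spreads at 1 horizontal : 2 vertical, so at depth z the loaded area has grown by z in each plan dimension:
Δσ ≈ qD²/(D+z)² = 181×4.2²/(4.2+6.5)² = 27.888 kPa

Δσ_z ≈ 27.9 kPa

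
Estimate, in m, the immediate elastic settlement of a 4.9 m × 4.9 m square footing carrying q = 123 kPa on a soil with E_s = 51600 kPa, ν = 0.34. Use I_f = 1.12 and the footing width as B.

Immediate (elastic) settlement: S_e = q·B·(1−ν²)/E_s · I_f.
S_e = 123 × 4.9 × (1 − 0.34²) / 51600 × 1.12
    = 123 × 4.9 × 0.8844 / 51600 × 1.12
    = 0.01157 m

S_e ≈ 0.0116 m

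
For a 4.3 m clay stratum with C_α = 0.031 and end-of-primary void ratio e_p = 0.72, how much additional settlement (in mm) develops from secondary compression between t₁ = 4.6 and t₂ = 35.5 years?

Secondary compression: S_s = C_α·H/(1+e_p)·log₁₀(t₂/t₁)
S_s = 0.031×4.3/(1+0.72)×log₁₀(35.5/4.6)
    = 0.0775 × 0.8875 = 0.06878 m

S_s ≈ 68.8 mm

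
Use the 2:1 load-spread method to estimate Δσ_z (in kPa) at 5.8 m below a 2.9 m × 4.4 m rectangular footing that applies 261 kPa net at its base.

Δσ_z ≈ 37.5 kPa

By the 2:1 method the load spreads at 1 horizontal : 2 vertical, so at depth z the loaded area has grown by z in each plan dimension:
Δσ = qBL/((B+z)(L+z)) = 261×2.9×4.4/((2.9+5.8)(4.4+5.8)) = 37.529 kPa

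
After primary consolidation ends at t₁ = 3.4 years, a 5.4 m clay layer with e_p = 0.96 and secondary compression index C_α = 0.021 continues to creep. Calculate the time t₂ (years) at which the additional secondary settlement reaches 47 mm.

t₂ ≈ 22.1 years

S_s = C_α·H/(1+e_p)·log₁₀(t₂/t₁) ⇒ log₁₀(t₂/t₁) = S_s·(1+e_p)/(C_α·H).
log₁₀(t₂/t₁) = 0.047 × (1+0.96) / (0.021×5.4) = 0.8123
t₂ = t₁ × 10^0.8123 = 3.4 × 6.492 = 22.07 years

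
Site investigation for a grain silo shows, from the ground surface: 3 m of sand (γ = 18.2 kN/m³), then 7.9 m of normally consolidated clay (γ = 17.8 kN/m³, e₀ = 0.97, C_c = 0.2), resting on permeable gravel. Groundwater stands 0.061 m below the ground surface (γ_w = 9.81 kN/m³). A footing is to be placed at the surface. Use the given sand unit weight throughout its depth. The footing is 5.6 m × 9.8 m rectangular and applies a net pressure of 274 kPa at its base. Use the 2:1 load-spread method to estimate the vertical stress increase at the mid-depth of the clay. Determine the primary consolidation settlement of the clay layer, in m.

S_c ≈ 0.282 m

Mid-depth of clay below the ground surface: z = 3 + 7.9/2 = 6.95 m.
Total vertical stress at mid-clay: σ_v = 18.2×3 + 17.8×3.95 = 124.91 kPa.
Pore pressure: u = 9.81×(6.95 − 0.061) = 67.581 kPa.
Initial effective stress: σ'_0 = σ_v − u = 124.91 − 67.581 = 57.329 kPa.
Stress increase at mid-clay by the 2:1 spreading method:
Δσ = qBL/((B+z)(L+z)) = 274×5.6×9.8/((5.6+6.95)(9.8+6.95)) = 71.533 kPa
Final effective stress: σ'_f = σ'_0 + Δσ = 57.329 + 71.533 = 128.86 kPa.
Normally consolidated clay, so the full stress increment lies on the virgin compression line:
S_c = C_c·H/(1+e₀)·log₁₀(σ'_f/σ'_0) = 0.2×7.9/(1+0.97)×log₁₀(128.86/57.329)
    = 0.80203 × 0.35174 = 0.2821 m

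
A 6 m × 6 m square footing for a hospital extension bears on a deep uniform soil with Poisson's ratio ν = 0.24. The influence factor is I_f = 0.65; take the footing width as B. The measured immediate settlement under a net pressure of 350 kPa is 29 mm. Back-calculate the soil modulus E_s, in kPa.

E_s ≈ 44400 kPa

S_e = q·B·(1−ν²)/E_s · I_f  ⇒  E_s = q·B·(1−ν²)·I_f / S_e.
E_s = 350 × 6 × 0.9424 × 0.65 / 0.029 = 44360 kPa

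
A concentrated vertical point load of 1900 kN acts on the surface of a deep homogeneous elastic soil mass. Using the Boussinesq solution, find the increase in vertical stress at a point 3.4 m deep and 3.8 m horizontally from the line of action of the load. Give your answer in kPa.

Boussinesq vertical stress below a point load on an elastic half-space:
Δσ_z = 3P/(2πz²) · [1 + (r/z)²]^(−5/2)
r/z = 3.8/3.4 = 1.1176; [1+(r/z)²]^(−5/2) = 0.13181.
Δσ_z = 3×1900/(2π×3.4²) × 0.13181 = 78.476 × 0.13181 = 10.34 kPa

Δσ_z ≈ 10.3 kPa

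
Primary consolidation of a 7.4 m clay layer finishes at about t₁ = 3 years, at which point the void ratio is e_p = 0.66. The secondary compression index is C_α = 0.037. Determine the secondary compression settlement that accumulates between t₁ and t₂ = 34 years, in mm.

S_s ≈ 174 mm

Secondary compression: S_s = C_α·H/(1+e_p)·log₁₀(t₂/t₁)
S_s = 0.037×7.4/(1+0.66)×log₁₀(34/3)
    = 0.1649 × 1.054 = 0.1739 m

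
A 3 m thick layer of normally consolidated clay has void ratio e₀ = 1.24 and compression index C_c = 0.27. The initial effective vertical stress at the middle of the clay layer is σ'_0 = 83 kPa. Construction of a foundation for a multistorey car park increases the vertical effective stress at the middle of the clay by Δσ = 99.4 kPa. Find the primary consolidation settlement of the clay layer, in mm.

Final effective stress: σ'_f = σ'_0 + Δσ = 83 + 99.4 = 182.4 kPa.
Normally consolidated clay, so the full stress increment lies on the virgin compression line:
S_c = C_c·H/(1+e₀)·log₁₀(σ'_f/σ'_0) = 0.27×3/(1+1.24)×log₁₀(182.4/83)
    = 0.36161 × 0.34195 = 0.1237 m

S_c ≈ 124 mm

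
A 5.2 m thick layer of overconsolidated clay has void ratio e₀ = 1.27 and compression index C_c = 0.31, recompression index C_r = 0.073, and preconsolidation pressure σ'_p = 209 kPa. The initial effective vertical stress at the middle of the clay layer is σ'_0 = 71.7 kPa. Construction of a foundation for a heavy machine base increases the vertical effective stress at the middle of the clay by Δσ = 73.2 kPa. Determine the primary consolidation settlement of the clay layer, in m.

Final effective stress: σ'_f = 71.7 + 73.2 = 144.9 kPa.
σ'_f = 144.9 ≤ σ'_p = 209 kPa, so the clay remains overconsolidated and only the recompression index applies:
S_c = C_r·H/(1+e₀)·log₁₀(σ'_f/σ'_0) = 0.073×5.2/2.27×log₁₀(144.9/71.7)
    = 0.16722 × 0.30555 = 0.05109 m

S_c ≈ 0.0511 m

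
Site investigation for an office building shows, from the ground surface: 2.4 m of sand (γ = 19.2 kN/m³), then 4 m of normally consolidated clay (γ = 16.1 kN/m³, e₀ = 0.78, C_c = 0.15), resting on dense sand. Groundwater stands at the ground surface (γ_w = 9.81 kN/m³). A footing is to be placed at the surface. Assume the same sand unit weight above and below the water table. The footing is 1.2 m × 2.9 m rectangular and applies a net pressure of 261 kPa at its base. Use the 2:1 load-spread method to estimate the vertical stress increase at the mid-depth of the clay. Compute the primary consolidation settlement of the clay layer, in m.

Mid-depth of clay below the ground surface: z = 2.4 + 4/2 = 4.4 m.
Total vertical stress at mid-clay: σ_v = 19.2×2.4 + 16.1×2 = 78.28 kPa.
Pore pressure: u = 9.81×(4.4 − 0) = 43.164 kPa.
Initial effective stress: σ'_0 = σ_v − u = 78.28 − 43.164 = 35.116 kPa.
Stress increase at mid-clay by the 2:1 spreading method:
Δσ = qBL/((B+z)(L+z)) = 261×1.2×2.9/((1.2+4.4)(2.9+4.4)) = 22.218 kPa
Final effective stress: σ'_f = σ'_0 + Δσ = 35.116 + 22.218 = 57.334 kPa.
Normally consolidated clay, so the full stress increment lies on the virgin compression line:
S_c = C_c·H/(1+e₀)·log₁₀(σ'_f/σ'_0) = 0.15×4/(1+0.78)×log₁₀(57.334/35.116)
    = 0.33708 × 0.21291 = 0.07177 m

S_c ≈ 0.0718 m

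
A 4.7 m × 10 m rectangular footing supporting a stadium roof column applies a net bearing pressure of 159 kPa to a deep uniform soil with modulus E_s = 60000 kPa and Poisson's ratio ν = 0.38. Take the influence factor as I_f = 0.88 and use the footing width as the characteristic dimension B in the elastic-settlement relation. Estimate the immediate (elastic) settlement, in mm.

Immediate (elastic) settlement: S_e = q·B·(1−ν²)/E_s · I_f.
S_e = 159 × 4.7 × (1 − 0.38²) / 60000 × 0.88
    = 159 × 4.7 × 0.8556 / 60000 × 0.88
    = 0.009378 m = 9.378 mm

S_e ≈ 9.38 mm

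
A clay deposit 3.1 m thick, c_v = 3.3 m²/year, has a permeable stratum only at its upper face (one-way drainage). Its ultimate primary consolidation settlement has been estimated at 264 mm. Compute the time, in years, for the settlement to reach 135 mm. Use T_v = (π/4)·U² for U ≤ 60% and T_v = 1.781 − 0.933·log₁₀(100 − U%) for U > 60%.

t ≈ 0.598 years

Drainage path length: H_d = H = 3.1 m (single drainage).
U = S(t)/S_ult = 135/264 = 0.5114.
U ≤ 60%: T_v = (π/4)·U² = (π/4)×0.51136² = 0.20538.
t = T_v·H_d²/c_v = 0.20538×3.1²/3.3 = 0.5981 years.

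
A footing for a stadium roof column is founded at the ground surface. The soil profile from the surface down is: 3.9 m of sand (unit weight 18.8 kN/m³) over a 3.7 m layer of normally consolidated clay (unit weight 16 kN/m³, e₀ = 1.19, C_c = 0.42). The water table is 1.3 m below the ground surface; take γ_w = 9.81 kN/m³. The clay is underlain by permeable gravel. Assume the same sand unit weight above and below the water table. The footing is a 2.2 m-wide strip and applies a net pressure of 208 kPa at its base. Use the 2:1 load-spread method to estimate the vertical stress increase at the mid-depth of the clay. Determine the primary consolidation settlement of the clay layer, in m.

Mid-depth of clay below the ground surface: z = 3.9 + 3.7/2 = 5.75 m.
Total vertical stress at mid-clay: σ_v = 18.8×3.9 + 16×1.85 = 102.92 kPa.
Pore pressure: u = 9.81×(5.75 − 1.3) = 43.655 kPa.
Initial effective stress: σ'_0 = σ_v − u = 102.92 − 43.655 = 59.265 kPa.
Stress increase at mid-clay by the 2:1 spreading method:
Δσ = qB/(B+z) = 208×2.2/(2.2+5.75) = 57.56 kPa
Final effective stress: σ'_f = σ'_0 + Δσ = 59.265 + 57.56 = 116.83 kPa.
Normally consolidated clay, so the full stress increment lies on the virgin compression line:
S_c = C_c·H/(1+e₀)·log₁₀(σ'_f/σ'_0) = 0.42×3.7/(1+1.19)×log₁₀(116.83/59.265)
    = 0.70959 × 0.29476 = 0.2092 m

S_c ≈ 0.209 m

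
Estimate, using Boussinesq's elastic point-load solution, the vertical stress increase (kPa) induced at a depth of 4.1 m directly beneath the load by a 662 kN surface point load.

Boussinesq vertical stress below a point load on an elastic half-space:
Δσ_z = 3P/(2πz²) · [1 + (r/z)²]^(−5/2)
r/z = 0/4.1 = 0; [1+(r/z)²]^(−5/2) = 1.
Δσ_z = 3×662/(2π×4.1²) × 1 = 18.803 × 1 = 18.8 kPa

Δσ_z ≈ 18.8 kPa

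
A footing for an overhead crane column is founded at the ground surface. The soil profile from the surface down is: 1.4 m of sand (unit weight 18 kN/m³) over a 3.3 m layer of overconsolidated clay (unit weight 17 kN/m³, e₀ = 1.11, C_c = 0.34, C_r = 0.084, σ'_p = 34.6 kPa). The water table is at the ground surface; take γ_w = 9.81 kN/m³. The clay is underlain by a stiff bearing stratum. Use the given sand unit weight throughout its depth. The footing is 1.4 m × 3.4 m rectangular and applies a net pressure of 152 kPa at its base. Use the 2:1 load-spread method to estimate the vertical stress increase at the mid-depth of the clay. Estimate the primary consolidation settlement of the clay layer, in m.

S_c ≈ 0.101 m

Mid-depth of clay below the ground surface: z = 1.4 + 3.3/2 = 3.05 m.
Total vertical stress at mid-clay: σ_v = 18×1.4 + 17×1.65 = 53.25 kPa.
Pore pressure: u = 9.81×(3.05 − 0) = 29.921 kPa.
Initial effective stress: σ'_0 = σ_v − u = 53.25 − 29.921 = 23.329 kPa.
Stress increase at mid-clay by the 2:1 spreading method:
Δσ = qBL/((B+z)(L+z)) = 152×1.4×3.4/((1.4+3.05)(3.4+3.05)) = 25.208 kPa
Final effective stress: σ'_f = 23.329 + 25.208 = 48.537 kPa.
σ'_f = 48.537 > σ'_p = 34.6 kPa, so the stress path crosses the preconsolidation pressure — recompression up to σ'_p, then virgin compression beyond:
S_c = H/(1+e₀)·[C_r·log₁₀(σ'_p/σ'_0) + C_c·log₁₀(σ'_f/σ'_p)]
    = 3.3/2.11 × [0.084×log₁₀(34.6/23.329) + 0.34×log₁₀(48.537/34.6)]
    = 1.564 × [0.014379 + 0.049979] = 0.1007 m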